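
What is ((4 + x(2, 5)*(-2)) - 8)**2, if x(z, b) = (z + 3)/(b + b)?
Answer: 25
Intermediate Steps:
x(z, b) = (3 + z)/(2*b) (x(z, b) = (3 + z)/((2*b)) = (3 + z)*(1/(2*b)) = (3 + z)/(2*b))
((4 + x(2, 5)*(-2)) - 8)**2 = ((4 + ((1/2)*(3 + 2)/5)*(-2)) - 8)**2 = ((4 + ((1/2)*(1/5)*5)*(-2)) - 8)**2 = ((4 + (1/2)*(-2)) - 8)**2 = ((4 - 1) - 8)**2 = (3 - 8)**2 = (-5)**2 = 25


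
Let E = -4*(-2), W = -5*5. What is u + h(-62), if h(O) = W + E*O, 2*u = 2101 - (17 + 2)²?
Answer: 349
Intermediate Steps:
W = -25
E = 8
u = 870 (u = (2101 - (17 + 2)²)/2 = (2101 - 1*19²)/2 = (2101 - 1*361)/2 = (2101 - 361)/2 = (½)*1740 = 870)
h(O) = -25 + 8*O
u + h(-62) = 870 + (-25 + 8*(-62)) = 870 + (-25 - 496) = 870 - 521 = 349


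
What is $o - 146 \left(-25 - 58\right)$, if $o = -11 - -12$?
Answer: $12119$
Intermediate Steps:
$o = 1$ ($o = -11 + 12 = 1$)
$o - 146 \left(-25 - 58\right) = 1 - 146 \left(-25 - 58\right) = 1 - -12118 = 1 + 12118 = 12119$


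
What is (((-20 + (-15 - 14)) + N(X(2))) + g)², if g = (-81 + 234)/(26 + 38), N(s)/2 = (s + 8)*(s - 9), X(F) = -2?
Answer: 130667761/4096 ≈ 31901.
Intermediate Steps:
N(s) = 2*(-9 + s)*(8 + s) (N(s) = 2*((s + 8)*(s - 9)) = 2*((8 + s)*(-9 + s)) = 2*((-9 + s)*(8 + s)) = 2*(-9 + s)*(8 + s))
g = 153/64 ≈ 2.3906
(((-20 + (-15 - 14)) + N(X(2))) + g)² = (((-20 + (-15 - 14)) + (-144 - 2*(-2) + 2*(-2)²)) + 153/64)² = (((-20 - 29) + (-144 + 4 + 2*4)) + 153/64)² = ((-49 + (-144 + 4 + 8)) + 153/64)² = ((-49 - 132) + 153/64)² = (-181 + 153/64)² = (-11431/64)² = 130667761/4096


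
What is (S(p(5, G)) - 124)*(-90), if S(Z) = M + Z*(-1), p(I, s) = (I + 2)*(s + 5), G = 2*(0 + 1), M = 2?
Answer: 15390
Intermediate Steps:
G = 2 (G = 2*1 = 2)
p(I, s) = (2 + I)*(5 + s)
S(Z) = 2 - Z (S(Z) = 2 + Z*(-1) = 2 - Z)
(S(p(5, G)) - 124)*(-90) = ((2 - (10 + 2*2 + 5*5 + 5*2)) - 124)*(-90) = ((2 - (10 + 4 + 25 + 10)) - 124)*(-90) = ((2 - 1*49) - 124)*(-90) = ((2 - 49) - 124)*(-90) = (-47 - 124)*(-90) = -171*(-90) = 15390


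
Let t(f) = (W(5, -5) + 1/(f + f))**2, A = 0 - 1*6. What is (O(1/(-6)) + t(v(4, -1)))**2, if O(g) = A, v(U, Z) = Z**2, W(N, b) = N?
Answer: 9409/16 ≈ 588.06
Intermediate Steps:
A = -6 (A = 0 - 6 = -6)
t(f) = (5 + 1/(2*f))**2 (t(f) = (5 + 1/(f + f))**2 = (5 + 1/(2*f))**2)
O(g) = -6
(O(1/(-6)) + t(v(4, -1)))**2 = (-6 + (1 + 10*(-1)**2)**2/(4*((-1)**2)**2))**2 = (-6 + (1/4)*(1 + 10*1)**2/1**2)**2 = (-6 + (1/4)*1*(1 + 10)**2)**2 = (-6 + (1/4)*1*11**2)**2 = (-6 + (1/4)*1*121)**2 = (-6 + 121/4)**2 = (97/4)**2 = 9409/16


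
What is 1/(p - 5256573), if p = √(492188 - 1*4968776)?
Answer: -1752191/9210521393639 - 2*I*√1119147/27631564180917 ≈ -1.9024e-7 - 7.6572e-11*I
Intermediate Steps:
p = 2*I*√1119147 (p = √(492188 - 4968776) = √(-4476588) = 2*I*√1119147 ≈ 2115.8*I)
1/(p - 5256573) = 1/(2*I*√1119147 - 5256573) = 1/(-5256573 + 2*I*√1119147)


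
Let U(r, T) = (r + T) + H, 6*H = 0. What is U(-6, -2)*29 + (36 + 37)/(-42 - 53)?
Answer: -22113/95 ≈ -232.77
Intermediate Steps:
H = 0 (H = (1/6)*0 = 0)
U(r, T) = T + r (U(r, T) = (r + T) + 0 = (T + r) + 0 = T + r)
U(-6, -2)*29 + (36 + 37)/(-42 - 53) = (-2 - 6)*29 + (36 + 37)/(-42 - 53) = -8*29 + 73/(-95) = -232 + 73*(-1/95) = -232 - 73/95 = -22113/95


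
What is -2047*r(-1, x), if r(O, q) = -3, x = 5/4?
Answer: 6141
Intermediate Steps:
x = 5/4 (x = 5*(¼) = 5/4 ≈ 1.2500)
-2047*r(-1, x) = -2047*(-3) = 6141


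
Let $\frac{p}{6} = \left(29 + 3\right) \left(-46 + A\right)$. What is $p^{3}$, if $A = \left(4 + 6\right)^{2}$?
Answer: $1114512556032$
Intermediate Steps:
$A = 100$ ($A = 10^{2} = 100$)
$p = 10368$ ($p = 6 \left(29 + 3\right) \left(-46 + 100\right) = 6 \cdot 32 \cdot 54 = 6 \cdot 1728 = 10368$)
$p^{3} = 10368^{3} = 1114512556032$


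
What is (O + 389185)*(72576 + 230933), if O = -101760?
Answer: 87236074325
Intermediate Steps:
(O + 389185)*(72576 + 230933) = (-101760 + 389185)*(72576 + 230933) = 287425*303509 = 87236074325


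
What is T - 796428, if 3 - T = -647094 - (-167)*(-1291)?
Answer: 66266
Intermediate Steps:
T = 862694 (T = 3 - (-647094 - (-167)*(-1291)) = 3 - (-647094 - 1*215597) = 3 - (-647094 - 215597) = 3 - 1*(-862691) = 3 + 862691 = 862694)
T - 796428 = 862694 - 796428 = 66266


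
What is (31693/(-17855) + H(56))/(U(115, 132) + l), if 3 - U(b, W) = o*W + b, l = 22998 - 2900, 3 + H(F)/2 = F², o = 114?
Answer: 37282579/29389330 ≈ 1.2686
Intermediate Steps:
H(F) = -6 + 2*F²
l = 20098
U(b, W) = 3 - b - 114*W (U(b, W) = 3 - (114*W + b) = 3 - (b + 114*W) = 3 + (-b - 114*W) = 3 - b - 114*W)
(31693/(-17855) + H(56))/(U(115, 132) + l) = (31693/(-17855) + (-6 + 2*56²))/((3 - 1*115 - 114*132) + 20098) = (31693*(-1/17855) + (-6 + 2*3136))/((3 - 115 - 15048) + 20098) = (-31693/17855 + (-6 + 6272))/(-15160 + 20098) = (-31693/17855 + 6266)/4938 = (111847737/17855)*(1/4938) = 37282579/29389330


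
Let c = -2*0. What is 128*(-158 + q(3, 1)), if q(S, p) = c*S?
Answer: -20224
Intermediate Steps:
c = 0
q(S, p) = 0 (q(S, p) = 0*S = 0)
128*(-158 + q(3, 1)) = 128*(-158 + 0) = 128*(-158) = -20224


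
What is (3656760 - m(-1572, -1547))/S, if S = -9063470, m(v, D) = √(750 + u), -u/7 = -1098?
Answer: -11796/29237 + √2109/4531735 ≈ -0.40345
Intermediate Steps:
u = 7686 (u = -7*(-1098) = 7686)
m(v, D) = 2*√2109 (m(v, D) = √(750 + 7686) = √8436 = 2*√2109)
(3656760 - m(-1572, -1547))/S = (3656760 - 2*√2109)/(-9063470) = (3656760 - 2*√2109)*(-1/9063470) = -11796/29237 + √2109/4531735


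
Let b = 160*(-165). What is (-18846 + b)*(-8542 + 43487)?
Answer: -1581121470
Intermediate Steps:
b = -26400
(-18846 + b)*(-8542 + 43487) = (-18846 - 26400)*(-8542 + 43487) = -45246*34945 = -1581121470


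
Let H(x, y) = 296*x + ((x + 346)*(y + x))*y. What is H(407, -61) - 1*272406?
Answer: -16044752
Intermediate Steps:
H(x, y) = 296*x + y*(346 + x)*(x + y) (H(x, y) = 296*x + ((346 + x)*(x + y))*y = 296*x + y*(346 + x)*(x + y))
H(407, -61) - 1*272406 = (296*407 + 346*(-61)**2 + 407*(-61)**2 - 61*407**2 + 346*407*(-61)) - 1*272406 = (120472 + 346*3721 + 407*3721 - 61*165649 - 8590142) - 272406 = (120472 + 1287466 + 1514447 - 10104589 - 8590142) - 272406 = -15772346 - 272406 = -16044752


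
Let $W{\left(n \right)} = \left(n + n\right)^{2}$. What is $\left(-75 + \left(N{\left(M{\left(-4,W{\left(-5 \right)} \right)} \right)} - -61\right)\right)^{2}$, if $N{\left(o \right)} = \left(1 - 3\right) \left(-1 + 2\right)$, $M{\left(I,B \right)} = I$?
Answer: $256$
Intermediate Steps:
$W{\left(n \right)} = 4 n^{2}$ ($W{\left(n \right)} = \left(2 n\right)^{2} = 4 n^{2}$)
$N{\left(o \right)} = -2$ ($N{\left(o \right)} = \left(-2\right) 1 = -2$)
$\left(-75 + \left(N{\left(M{\left(-4,W{\left(-5 \right)} \right)} \right)} - -61\right)\right)^{2} = \left(-75 - -59\right)^{2} = \left(-75 + \left(-2 + 61\right)\right)^{2} = \left(-75 + 59\right)^{2} = \left(-16\right)^{2} = 256$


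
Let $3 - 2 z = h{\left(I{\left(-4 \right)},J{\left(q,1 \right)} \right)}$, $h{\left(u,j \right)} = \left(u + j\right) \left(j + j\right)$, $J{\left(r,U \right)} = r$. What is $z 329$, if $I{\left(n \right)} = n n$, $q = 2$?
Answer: $- \frac{22701}{2} \approx -11351.0$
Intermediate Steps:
$I{\left(n \right)} = n^{2}$
$h{\left(u,j \right)} = 2 j \left(j + u\right)$ ($h{\left(u,j \right)} = \left(j + u\right) 2 j = 2 j \left(j + u\right)$)
$z = - \frac{69}{2}$ ($z = \frac{3}{2} - \frac{2 \cdot 2 \left(2 + \left(-4\right)^{2}\right)}{2} = \frac{3}{2} - \frac{2 \cdot 2 \left(2 + 16\right)}{2} = \frac{3}{2} - \frac{2 \cdot 2 \cdot 18}{2} = \frac{3}{2} - 36 = - \frac{69}{2} \approx -34.5$)
$z 329 = \left(- \frac{69}{2}\right) 329 = - \frac{22701}{2}$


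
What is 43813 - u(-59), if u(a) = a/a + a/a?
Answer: 43811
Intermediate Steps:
u(a) = 2 (u(a) = 1 + 1 = 2)
43813 - u(-59) = 43813 - 1*2 = 43813 - 2 = 43811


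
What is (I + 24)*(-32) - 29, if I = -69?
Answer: 1411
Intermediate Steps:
(I + 24)*(-32) - 29 = (-69 + 24)*(-32) - 29 = -45*(-32) - 29 = 1440 - 29 = 1411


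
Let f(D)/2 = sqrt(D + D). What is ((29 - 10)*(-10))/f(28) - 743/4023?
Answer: -743/4023 - 95*sqrt(14)/28 ≈ -12.880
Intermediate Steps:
f(D) = 2*sqrt(2)*sqrt(D) (f(D) = 2*sqrt(D + D) = 2*sqrt(2*D) = 2*(sqrt(2)*sqrt(D)) = 2*sqrt(2)*sqrt(D))
((29 - 10)*(-10))/f(28) - 743/4023 = ((29 - 10)*(-10))/((2*sqrt(2)*sqrt(28))) - 743/4023 = (19*(-10))/((2*sqrt(2)*(2*sqrt(7)))) - 743*1/4023 = -190*sqrt(14)/56 - 743/4023 = -95*sqrt(14)/28 - 743/4023 = -743/4023 - 95*sqrt(14)/28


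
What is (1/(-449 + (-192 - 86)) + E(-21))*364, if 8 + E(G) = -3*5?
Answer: -6086808/727 ≈ -8372.5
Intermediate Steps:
E(G) = -23 (E(G) = -8 - 3*5 = -8 - 15 = -23)
(1/(-449 + (-192 - 86)) + E(-21))*364 = (1/(-449 + (-192 - 86)) - 23)*364 = (1/(-449 - 278) - 23)*364 = (1/(-727) - 23)*364 = (-1/727 - 23)*364 = -16722/727*364 = -6086808/727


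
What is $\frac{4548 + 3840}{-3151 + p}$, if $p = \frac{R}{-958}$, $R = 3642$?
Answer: $- \frac{2008926}{755575} \approx -2.6588$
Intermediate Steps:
$p = - \frac{1821}{479}$ ($p = \frac{3642}{-958} = 3642 \left(- \frac{1}{958}\right) = - \frac{1821}{479} \approx -3.8017$)
$\frac{4548 + 3840}{-3151 + p} = \frac{4548 + 3840}{-3151 - \frac{1821}{479}} = \frac{8388}{- \frac{1511150}{479}} = 8388 \left(- \frac{479}{1511150}\right) = - \frac{2008926}{755575}$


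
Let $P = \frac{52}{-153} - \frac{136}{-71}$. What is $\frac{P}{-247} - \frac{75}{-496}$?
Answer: $\frac{192747539}{1330847856} \approx 0.14483$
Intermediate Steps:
$P = \frac{17116}{10863}$ ($P = 52 \left(- \frac{1}{153}\right) - - \frac{136}{71} = - \frac{52}{153} + \frac{136}{71} = \frac{17116}{10863} \approx 1.5756$)
$\frac{P}{-247} - \frac{75}{-496} = \frac{17116}{10863 \left(-247\right)} - \frac{75}{-496} = \frac{17116}{10863} \left(- \frac{1}{247}\right) - - \frac{75}{496} = - \frac{17116}{2683161} + \frac{75}{496} = \frac{192747539}{1330847856}$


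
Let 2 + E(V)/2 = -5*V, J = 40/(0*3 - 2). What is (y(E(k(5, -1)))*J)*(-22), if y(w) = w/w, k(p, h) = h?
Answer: 440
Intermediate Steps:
J = -20 (J = 40/(0 - 2) = 40/(-2) = 40*(-½) = -20)
E(V) = -4 - 10*V (E(V) = -4 + 2*(-5*V) = -4 - 10*V)
y(w) = 1
(y(E(k(5, -1)))*J)*(-22) = (1*(-20))*(-22) = -20*(-22) = 440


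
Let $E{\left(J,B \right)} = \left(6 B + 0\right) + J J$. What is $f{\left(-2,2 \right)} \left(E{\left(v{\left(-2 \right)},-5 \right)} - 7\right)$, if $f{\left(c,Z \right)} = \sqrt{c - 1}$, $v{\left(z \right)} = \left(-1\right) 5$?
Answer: $- 12 i \sqrt{3} \approx - 20.785 i$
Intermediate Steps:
$v{\left(z \right)} = -5$
$E{\left(J,B \right)} = J^{2} + 6 B$ ($E{\left(J,B \right)} = 6 B + J^{2} = J^{2} + 6 B$)
$f{\left(c,Z \right)} = \sqrt{-1 + c}$
$f{\left(-2,2 \right)} \left(E{\left(v{\left(-2 \right)},-5 \right)} - 7\right) = \sqrt{-1 - 2} \left(\left(\left(-5\right)^{2} + 6 \left(-5\right)\right) - 7\right) = \sqrt{-3} \left(\left(25 - 30\right) - 7\right) = i \sqrt{3} \left(-5 - 7\right) = i \sqrt{3} \left(-12\right) = - 12 i \sqrt{3}$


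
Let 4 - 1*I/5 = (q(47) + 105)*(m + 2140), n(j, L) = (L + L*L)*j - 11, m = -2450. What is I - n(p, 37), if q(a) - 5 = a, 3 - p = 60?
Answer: 323523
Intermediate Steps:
p = -57 (p = 3 - 1*60 = 3 - 60 = -57)
q(a) = 5 + a
n(j, L) = -11 + j*(L + L²) (n(j, L) = (L + L²)*j - 11 = j*(L + L²) - 11 = -11 + j*(L + L²))
I = 243370 (I = 20 - 5*((5 + 47) + 105)*(-2450 + 2140) = 20 - 5*(52 + 105)*(-310) = 20 - 785*(-310) = 20 - 5*(-48670) = 20 + 243350 = 243370)
I - n(p, 37) = 243370 - (-11 + 37*(-57) - 57*37²) = 243370 - (-11 - 2109 - 57*1369) = 243370 - (-11 - 2109 - 78033) = 243370 - 1*(-80153) = 243370 + 80153 = 323523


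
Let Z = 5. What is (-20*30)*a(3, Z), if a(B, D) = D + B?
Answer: -4800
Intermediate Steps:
a(B, D) = B + D
(-20*30)*a(3, Z) = (-20*30)*(3 + 5) = -600*8 = -4800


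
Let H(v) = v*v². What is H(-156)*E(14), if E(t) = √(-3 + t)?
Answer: -3796416*√11 ≈ -1.2591e+7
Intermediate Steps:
H(v) = v³
H(-156)*E(14) = (-156)³*√(-3 + 14) = -3796416*√11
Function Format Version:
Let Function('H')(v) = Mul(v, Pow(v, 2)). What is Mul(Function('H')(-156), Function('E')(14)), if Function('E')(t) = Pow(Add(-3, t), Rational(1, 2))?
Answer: Mul(-3796416, Pow(11, Rational(1, 2))) ≈ -1.2591e+7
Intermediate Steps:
Function('H')(v) = Pow(v, 3)
Mul(Function('H')(-156), Function('E')(14)) = Mul(Pow(-156, 3), Pow(Add(-3, 14), Rational(1, 2))) = Mul(-3796416, Pow(11, Rational(1, 2)))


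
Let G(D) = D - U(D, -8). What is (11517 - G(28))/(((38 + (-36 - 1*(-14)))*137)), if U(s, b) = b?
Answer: 11481/2192 ≈ 5.2377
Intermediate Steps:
G(D) = 8 + D (G(D) = D - 1*(-8) = D + 8 = 8 + D)
(11517 - G(28))/(((38 + (-36 - 1*(-14)))*137)) = (11517 - (8 + 28))/(((38 + (-36 - 1*(-14)))*137)) = (11517 - 1*36)/(((38 + (-36 + 14))*137)) = (11517 - 36)/(((38 - 22)*137)) = 11481/((16*137)) = 11481/2192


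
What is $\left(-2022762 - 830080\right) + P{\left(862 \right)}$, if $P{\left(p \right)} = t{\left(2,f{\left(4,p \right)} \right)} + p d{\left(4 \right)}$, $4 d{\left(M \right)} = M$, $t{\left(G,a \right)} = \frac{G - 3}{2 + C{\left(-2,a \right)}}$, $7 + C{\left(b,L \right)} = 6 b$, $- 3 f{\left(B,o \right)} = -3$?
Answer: $- \frac{48483659}{17} \approx -2.852 \cdot 10^{6}$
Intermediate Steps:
$f{\left(B,o \right)} = 1$ ($f{\left(B,o \right)} = \left(- \frac{1}{3}\right) \left(-3\right) = 1$)
$C{\left(b,L \right)} = -7 + 6 b$
$t{\left(G,a \right)} = \frac{3}{17} - \frac{G}{17}$ ($t{\left(G,a \right)} = \frac{G - 3}{2 + \left(-7 + 6 \left(-2\right)\right)} = \frac{-3 + G}{2 - 19} = \frac{-3 + G}{-17} = \left(-3 + G\right) \left(- \frac{1}{17}\right) = \frac{3}{17} - \frac{G}{17}$)
$d{\left(M \right)} = \frac{M}{4}$
$P{\left(p \right)} = \frac{1}{17} + p$ ($P{\left(p \right)} = \left(\frac{3}{17} - \frac{2}{17}\right) + p \frac{1}{4} \cdot 4 = \left(\frac{3}{17} - \frac{2}{17}\right) + p 1 = \frac{1}{17} + p$)
$\left(-2022762 - 830080\right) + P{\left(862 \right)} = \left(-2022762 - 830080\right) + \left(\frac{1}{17} + 862\right) = -2852842 + \frac{14655}{17} = - \frac{48483659}{17}$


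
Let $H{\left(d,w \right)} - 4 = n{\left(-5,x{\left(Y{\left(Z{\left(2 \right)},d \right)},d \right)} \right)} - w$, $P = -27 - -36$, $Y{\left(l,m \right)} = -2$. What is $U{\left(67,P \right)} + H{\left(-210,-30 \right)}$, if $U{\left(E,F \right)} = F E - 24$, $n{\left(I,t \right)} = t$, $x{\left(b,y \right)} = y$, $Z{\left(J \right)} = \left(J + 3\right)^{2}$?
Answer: $403$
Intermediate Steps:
$Z{\left(J \right)} = \left(3 + J\right)^{2}$
$P = 9$ ($P = -27 + 36 = 9$)
$U{\left(E,F \right)} = -24 + E F$ ($U{\left(E,F \right)} = E F - 24 = -24 + E F$)
$H{\left(d,w \right)} = 4 + d - w$ ($H{\left(d,w \right)} = 4 + \left(d - w\right) = 4 + d - w$)
$U{\left(67,P \right)} + H{\left(-210,-30 \right)} = \left(-24 + 67 \cdot 9\right) - 176 = \left(-24 + 603\right) + \left(4 - 210 + 30\right) = 579 - 176 = 403$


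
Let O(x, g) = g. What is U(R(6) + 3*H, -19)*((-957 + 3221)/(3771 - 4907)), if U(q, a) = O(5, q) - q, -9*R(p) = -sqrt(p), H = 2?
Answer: 0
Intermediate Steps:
R(p) = sqrt(p)/9 (R(p) = -(-1)*sqrt(p)/9 = sqrt(p)/9)
U(q, a) = 0 (U(q, a) = q - q = 0)
U(R(6) + 3*H, -19)*((-957 + 3221)/(3771 - 4907)) = 0*((-957 + 3221)/(3771 - 4907)) = 0*(2264/(-1136)) = 0*(2264*(-1/1136)) = 0*(-283/142) = 0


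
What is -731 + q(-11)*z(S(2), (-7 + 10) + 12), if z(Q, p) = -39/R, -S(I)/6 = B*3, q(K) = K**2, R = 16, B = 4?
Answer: -16415/16 ≈ -1025.9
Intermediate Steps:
S(I) = -72 (S(I) = -24*3 = -6*12 = -72)
z(Q, p) = -39/16
-731 + q(-11)*z(S(2), (-7 + 10) + 12) = -731 + (-11)**2*(-39/16) = -731 + 121*(-39/16) = -731 - 4719/16 = -16415/16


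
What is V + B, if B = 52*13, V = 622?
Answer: 1298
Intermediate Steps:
B = 676
V + B = 622 + 676 = 1298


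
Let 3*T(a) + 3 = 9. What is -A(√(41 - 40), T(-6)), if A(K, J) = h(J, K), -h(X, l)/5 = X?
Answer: 10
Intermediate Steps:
h(X, l) = -5*X
T(a) = 2 (T(a) = -1 + (⅓)*9 = -1 + 3 = 2)
A(K, J) = -5*J
-A(√(41 - 40), T(-6)) = -(-5)*2 = -1*(-10) = 10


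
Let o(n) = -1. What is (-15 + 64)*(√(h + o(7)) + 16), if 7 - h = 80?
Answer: 784 + 49*I*√74 ≈ 784.0 + 421.51*I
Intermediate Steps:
h = -73 (h = 7 - 1*80 = 7 - 80 = -73)
(-15 + 64)*(√(h + o(7)) + 16) = (-15 + 64)*(√(-73 - 1) + 16) = 49*(√(-74) + 16) = 49*(I*√74 + 16) = 49*(16 + I*√74) = 784 + 49*I*√74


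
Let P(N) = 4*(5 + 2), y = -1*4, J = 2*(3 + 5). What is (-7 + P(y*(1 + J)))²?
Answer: 441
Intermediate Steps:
J = 16 (J = 2*8 = 16)
y = -4
P(N) = 28 (P(N) = 4*7 = 28)
(-7 + P(y*(1 + J)))² = (-7 + 28)² = 21² = 441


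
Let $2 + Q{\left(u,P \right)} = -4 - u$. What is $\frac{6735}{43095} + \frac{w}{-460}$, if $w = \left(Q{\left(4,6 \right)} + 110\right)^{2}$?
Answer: $- \frac{1426173}{66079} \approx -21.583$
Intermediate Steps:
$Q{\left(u,P \right)} = -6 - u$ ($Q{\left(u,P \right)} = -2 - \left(4 + u\right) = -6 - u$)
$w = 10000$ ($w = \left(\left(-6 - 4\right) + 110\right)^{2} = \left(-10 + 110\right)^{2} = 100^{2} = 10000$)
$\frac{6735}{43095} + \frac{w}{-460} = \frac{6735}{43095} + \frac{10000}{-460} = 6735 \cdot \frac{1}{43095} + 10000 \left(- \frac{1}{460}\right) = \frac{449}{2873} - \frac{500}{23} = - \frac{1426173}{66079}$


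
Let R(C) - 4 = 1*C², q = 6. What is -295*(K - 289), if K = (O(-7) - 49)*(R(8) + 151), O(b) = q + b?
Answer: 3315505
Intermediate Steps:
O(b) = 6 + b
R(C) = 4 + C² (R(C) = 4 + 1*C² = 4 + C²)
K = -10950 (K = ((6 - 7) - 49)*((4 + 8²) + 151) = (-1 - 49)*((4 + 64) + 151) = -50*(68 + 151) = -50*219 = -10950)
-295*(K - 289) = -295*(-10950 - 289) = -295*(-11239) = 3315505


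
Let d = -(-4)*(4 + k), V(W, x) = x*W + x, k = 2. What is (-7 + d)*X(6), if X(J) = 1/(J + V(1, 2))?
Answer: 17/10 ≈ 1.7000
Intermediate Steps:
V(W, x) = x + W*x (V(W, x) = W*x + x = x + W*x)
d = 24 (d = -(-4)*(4 + 2) = -(-4)*6 = -1*(-24) = 24)
X(J) = 1/(4 + J) (X(J) = 1/(J + 2*(1 + 1)) = 1/(J + 2*2) = 1/(J + 4) = 1/(4 + J))
(-7 + d)*X(6) = (-7 + 24)/(4 + 6) = 17/10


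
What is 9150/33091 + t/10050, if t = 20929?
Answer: 784519039/332564550 ≈ 2.3590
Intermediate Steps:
9150/33091 + t/10050 = 9150/33091 + 20929/10050 = 784519039/332564550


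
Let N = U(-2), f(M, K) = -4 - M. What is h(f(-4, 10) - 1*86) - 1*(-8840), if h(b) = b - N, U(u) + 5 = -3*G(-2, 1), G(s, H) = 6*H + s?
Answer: 8771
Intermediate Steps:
G(s, H) = s + 6*H
U(u) = -17 (U(u) = -5 - 3*(-2 + 6*1) = -5 - 3*(-2 + 6) = -5 - 3*4 = -5 - 12 = -17)
N = -17
h(b) = 17 + b (h(b) = b - 1*(-17) = b + 17 = 17 + b)
h(f(-4, 10) - 1*86) - 1*(-8840) = (17 + ((-4 - 1*(-4)) - 1*86)) - 1*(-8840) = (17 + ((-4 + 4) - 86)) + 8840 = (17 + (0 - 86)) + 8840 = (17 - 86) + 8840 = -69 + 8840 = 8771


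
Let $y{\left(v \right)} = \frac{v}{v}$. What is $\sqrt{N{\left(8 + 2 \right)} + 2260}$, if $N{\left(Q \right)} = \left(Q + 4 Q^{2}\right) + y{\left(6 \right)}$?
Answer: $\sqrt{2671} \approx 51.682$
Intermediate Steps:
$y{\left(v \right)} = 1$
$N{\left(Q \right)} = 1 + Q + 4 Q^{2}$ ($N{\left(Q \right)} = \left(Q + 4 Q^{2}\right) + 1 = 1 + Q + 4 Q^{2}$)
$\sqrt{N{\left(8 + 2 \right)} + 2260} = \sqrt{\left(1 + \left(8 + 2\right) + 4 \left(8 + 2\right)^{2}\right) + 2260} = \sqrt{\left(1 + 10 + 4 \cdot 10^{2}\right) + 2260} = \sqrt{\left(1 + 10 + 4 \cdot 100\right) + 2260} = \sqrt{\left(1 + 10 + 400\right) + 2260} = \sqrt{411 + 2260} = \sqrt{2671}$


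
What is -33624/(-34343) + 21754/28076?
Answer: 845562523/482107034 ≈ 1.7539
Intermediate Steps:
-33624/(-34343) + 21754/28076 = -33624*(-1/34343) + 21754*(1/28076) = 33624/34343 + 10877/14038 = 845562523/482107034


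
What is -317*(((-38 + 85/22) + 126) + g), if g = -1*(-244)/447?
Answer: -288075335/9834 ≈ -29294.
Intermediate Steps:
g = 244/447 (g = 244*(1/447) = 244/447 ≈ 0.54586)
-317*(((-38 + 85/22) + 126) + g) = -317*(((-38 + 85/22) + 126) + 244/447) = -317*((-751/22 + 126) + 244/447) = -317*(2021/22 + 244/447) = -317*908755/9834 = -288075335/9834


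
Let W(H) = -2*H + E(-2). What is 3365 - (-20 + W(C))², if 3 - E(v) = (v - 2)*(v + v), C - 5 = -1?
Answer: 1684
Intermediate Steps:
C = 4 (C = 5 - 1 = 4)
E(v) = 3 - 2*v*(-2 + v) (E(v) = 3 - (v - 2)*(v + v) = 3 - (-2 + v)*2*v = 3 - 2*v*(-2 + v))
W(H) = -13 - 2*H (W(H) = -2*H + (3 - 2*(-2)² + 4*(-2)) = -2*H + (3 - 2*4 - 8) = -2*H + (3 - 8 - 8) = -2*H - 13 = -13 - 2*H)
3365 - (-20 + W(C))² = 3365 - (-20 + (-13 - 2*4))² = 3365 - (-20 + (-13 - 8))² = 3365 - (-20 - 21)² = 3365 - 1*(-41)² = 3365 - 1*1681 = 3365 - 1681 = 1684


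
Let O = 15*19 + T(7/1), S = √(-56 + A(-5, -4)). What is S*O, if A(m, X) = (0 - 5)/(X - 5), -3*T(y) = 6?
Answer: 283*I*√499/3 ≈ 2107.2*I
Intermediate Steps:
T(y) = -2 (T(y) = -⅓*6 = -2)
A(m, X) = -5/(-5 + X)
S = I*√499/3 (S = √(-56 - 5/(-5 - 4)) = √(-56 - 5/(-9)) = √(-56 - 5*(-⅑)) = √(-56 + 5/9) = √(-499/9) = I*√499/3 ≈ 7.4461*I)
O = 283 (O = 15*19 - 2 = 285 - 2 = 283)
S*O = (I*√499/3)*283 = 283*I*√499/3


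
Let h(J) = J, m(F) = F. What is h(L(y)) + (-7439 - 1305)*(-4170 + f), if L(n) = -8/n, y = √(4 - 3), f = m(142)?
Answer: 35220824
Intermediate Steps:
f = 142
y = 1 (y = √1 = 1)
h(L(y)) + (-7439 - 1305)*(-4170 + f) = -8/1 + (-7439 - 1305)*(-4170 + 142) = -8*1 - 8744*(-4028) = -8 + 35220832 = 35220824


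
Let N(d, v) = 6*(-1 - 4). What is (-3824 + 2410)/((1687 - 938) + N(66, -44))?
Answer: -1414/719 ≈ -1.9666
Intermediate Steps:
N(d, v) = -30 (N(d, v) = 6*(-5) = -30)
(-3824 + 2410)/((1687 - 938) + N(66, -44)) = (-3824 + 2410)/((1687 - 938) - 30) = -1414/(749 - 30) = -1414/719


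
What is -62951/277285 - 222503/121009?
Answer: -69314381914/33553980565 ≈ -2.0658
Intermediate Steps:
-62951/277285 - 222503/121009 = -69314381914/33553980565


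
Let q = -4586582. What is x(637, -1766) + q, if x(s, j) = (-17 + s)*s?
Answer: -4191642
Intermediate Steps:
x(s, j) = s*(-17 + s)
x(637, -1766) + q = 637*(-17 + 637) - 4586582 = 637*620 - 4586582 = 394940 - 4586582 = -4191642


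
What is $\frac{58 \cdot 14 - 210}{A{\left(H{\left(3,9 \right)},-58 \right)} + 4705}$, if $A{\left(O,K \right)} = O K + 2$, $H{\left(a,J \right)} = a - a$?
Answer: $\frac{602}{4707} \approx 0.12789$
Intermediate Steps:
$H{\left(a,J \right)} = 0$
$A{\left(O,K \right)} = 2 + K O$ ($A{\left(O,K \right)} = K O + 2 = 2 + K O$)
$\frac{58 \cdot 14 - 210}{A{\left(H{\left(3,9 \right)},-58 \right)} + 4705} = \frac{58 \cdot 14 - 210}{\left(2 - 0\right) + 4705} = \frac{812 - 210}{\left(2 + 0\right) + 4705} = \frac{602}{2 + 4705} = \frac{602}{4707}$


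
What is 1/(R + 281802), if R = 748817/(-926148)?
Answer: 926148/260989609879 ≈ 3.5486e-6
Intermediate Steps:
R = -748817/926148 (R = 748817*(-1/926148) = -748817/926148 ≈ -0.80853)
1/(R + 281802) = 1/(-748817/926148 + 281802) = 1/(260989609879/926148) = 926148/260989609879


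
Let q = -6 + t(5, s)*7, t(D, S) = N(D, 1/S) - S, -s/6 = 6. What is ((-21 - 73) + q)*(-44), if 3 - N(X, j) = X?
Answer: -6072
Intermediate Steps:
s = -36 (s = -6*6 = -36)
N(X, j) = 3 - X
t(D, S) = 3 - D - S (t(D, S) = (3 - D) - S = 3 - D - S)
q = 232 (q = -6 + (3 - 1*5 - 1*(-36))*7 = -6 + (3 - 5 + 36)*7 = -6 + 34*7 = -6 + 238 = 232)
((-21 - 73) + q)*(-44) = ((-21 - 73) + 232)*(-44) = (-94 + 232)*(-44) = 138*(-44) = -6072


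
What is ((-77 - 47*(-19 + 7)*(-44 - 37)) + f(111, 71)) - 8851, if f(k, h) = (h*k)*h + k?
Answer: 505050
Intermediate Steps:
f(k, h) = k + k*h² (f(k, h) = k*h² + k = k + k*h²)
((-77 - 47*(-19 + 7)*(-44 - 37)) + f(111, 71)) - 8851 = ((-77 - 47*(-19 + 7)*(-44 - 37)) + 111*(1 + 71²)) - 8851 = ((-77 - (-564)*(-81)) + 111*(1 + 5041)) - 8851 = ((-77 - 47*972) + 111*5042) - 8851 = ((-77 - 45684) + 559662) - 8851 = (-45761 + 559662) - 8851 = 513901 - 8851 = 505050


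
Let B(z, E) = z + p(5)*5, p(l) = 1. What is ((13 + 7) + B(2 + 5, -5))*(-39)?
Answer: -1248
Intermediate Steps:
B(z, E) = 5 + z (B(z, E) = z + 1*5 = z + 5 = 5 + z)
((13 + 7) + B(2 + 5, -5))*(-39) = ((13 + 7) + (5 + (2 + 5)))*(-39) = (20 + (5 + 7))*(-39) = (20 + 12)*(-39) = 32*(-39) = -1248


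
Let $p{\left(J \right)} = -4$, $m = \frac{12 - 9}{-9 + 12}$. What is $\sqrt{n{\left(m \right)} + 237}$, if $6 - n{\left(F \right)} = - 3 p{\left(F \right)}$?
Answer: $\sqrt{231} \approx 15.199$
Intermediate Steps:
$m = 1$ ($m = \frac{3}{3} = 3 \cdot \frac{1}{3} = 1$)
$n{\left(F \right)} = -6$ ($n{\left(F \right)} = 6 - \left(-3\right) \left(-4\right) = 6 - 12 = -6$)
$\sqrt{n{\left(m \right)} + 237} = \sqrt{-6 + 237} = \sqrt{231}$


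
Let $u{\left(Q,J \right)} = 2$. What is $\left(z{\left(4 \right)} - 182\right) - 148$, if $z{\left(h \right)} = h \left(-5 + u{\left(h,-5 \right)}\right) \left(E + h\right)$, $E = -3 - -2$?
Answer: $-366$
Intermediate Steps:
$E = -1$ ($E = -3 + 2 = -1$)
$z{\left(h \right)} = h \left(3 - 3 h\right)$ ($z{\left(h \right)} = h \left(-5 + 2\right) \left(-1 + h\right) = h \left(- 3 \left(-1 + h\right)\right) = h \left(3 - 3 h\right)$)
$\left(z{\left(4 \right)} - 182\right) - 148 = \left(3 \cdot 4 \left(1 - 4\right) - 182\right) - 148 = \left(3 \cdot 4 \left(-3\right) - 182\right) - 148 = \left(-36 - 182\right) - 148 = -218 - 148 = -366$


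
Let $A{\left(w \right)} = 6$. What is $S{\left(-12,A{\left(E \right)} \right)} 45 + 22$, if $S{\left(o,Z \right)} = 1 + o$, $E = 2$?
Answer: $-473$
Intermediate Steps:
$S{\left(-12,A{\left(E \right)} \right)} 45 + 22 = \left(1 - 12\right) 45 + 22 = \left(-11\right) 45 + 22 = -495 + 22 = -473$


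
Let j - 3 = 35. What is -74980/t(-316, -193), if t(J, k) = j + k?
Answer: 14996/31 ≈ 483.74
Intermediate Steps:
j = 38 (j = 3 + 35 = 38)
t(J, k) = 38 + k
-74980/t(-316, -193) = -74980/(38 - 193) = -74980/(-155) = -74980*(-1/155) = 14996/31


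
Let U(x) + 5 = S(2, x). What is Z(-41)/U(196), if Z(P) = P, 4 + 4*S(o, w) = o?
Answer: 82/11 ≈ 7.4545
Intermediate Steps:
S(o, w) = -1 + o/4
U(x) = -11/2 (U(x) = -5 + (-1 + (1/4)*2) = -5 + (-1 + 1/2) = -5 - 1/2 = -11/2)
Z(-41)/U(196) = -41/(-11/2) = -41*(-2/11) = 82/11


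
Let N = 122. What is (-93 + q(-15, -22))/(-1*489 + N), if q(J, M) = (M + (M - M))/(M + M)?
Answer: 185/734 ≈ 0.25204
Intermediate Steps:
q(J, M) = 1/2 (q(J, M) = (M + 0)/((2*M)) = M*(1/(2*M)) = 1/2)
(-93 + q(-15, -22))/(-1*489 + N) = (-93 + 1/2)/(-1*489 + 122) = -185/(2*(-489 + 122)) = -185/2/(-367) = -185/2*(-1/367) = 185/734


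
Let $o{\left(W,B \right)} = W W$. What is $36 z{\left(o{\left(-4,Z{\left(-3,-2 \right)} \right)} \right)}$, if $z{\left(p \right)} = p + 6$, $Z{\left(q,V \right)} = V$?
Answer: $792$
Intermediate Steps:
$o{\left(W,B \right)} = W^{2}$
$z{\left(p \right)} = 6 + p$
$36 z{\left(o{\left(-4,Z{\left(-3,-2 \right)} \right)} \right)} = 36 \left(6 + \left(-4\right)^{2}\right) = 36 \left(6 + 16\right) = 36 \cdot 22 = 792$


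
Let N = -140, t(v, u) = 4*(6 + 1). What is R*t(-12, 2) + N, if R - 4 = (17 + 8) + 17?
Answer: 1148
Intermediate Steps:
t(v, u) = 28 (t(v, u) = 4*7 = 28)
R = 46 (R = 4 + ((17 + 8) + 17) = 4 + (25 + 17) = 4 + 42 = 46)
R*t(-12, 2) + N = 46*28 - 140 = 1288 - 140 = 1148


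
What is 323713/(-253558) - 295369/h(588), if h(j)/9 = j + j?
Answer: -39159675647/1341828936 ≈ -29.184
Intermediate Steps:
h(j) = 18*j (h(j) = 9*(j + j) = 9*(2*j) = 18*j)
323713/(-253558) - 295369/h(588) = 323713/(-253558) - 295369/(18*588) = 323713*(-1/253558) - 295369/10584 = -323713/253558 - 295369*1/10584 = -323713/253558 - 295369/10584 = -39159675647/1341828936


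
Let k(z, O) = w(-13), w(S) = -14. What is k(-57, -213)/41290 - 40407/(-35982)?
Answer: 277983547/247616130 ≈ 1.1226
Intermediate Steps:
k(z, O) = -14
k(-57, -213)/41290 - 40407/(-35982) = -14/41290 - 40407/(-35982) = -14*1/41290 - 40407*(-1/35982) = -7/20645 + 13469/11994 = 277983547/247616130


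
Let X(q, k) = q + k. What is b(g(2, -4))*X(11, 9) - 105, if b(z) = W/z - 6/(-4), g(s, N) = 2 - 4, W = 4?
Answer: -115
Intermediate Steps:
g(s, N) = -2
b(z) = 3/2 + 4/z (b(z) = 4/z - 6/(-4) = 4/z - 6*(-¼) = 4/z + 3/2 = 3/2 + 4/z)
X(q, k) = k + q
b(g(2, -4))*X(11, 9) - 105 = (3/2 + 4/(-2))*(9 + 11) - 105 = (3/2 + 4*(-½))*20 - 105 = (3/2 - 2)*20 - 105 = -½*20 - 105 = -10 - 105 = -115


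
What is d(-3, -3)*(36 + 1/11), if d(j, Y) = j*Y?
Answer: 3573/11 ≈ 324.82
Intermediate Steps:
d(j, Y) = Y*j
d(-3, -3)*(36 + 1/11) = (-3*(-3))*(36 + 1/11) = 9*(36 + 1/11) = 9*(397/11) = 3573/11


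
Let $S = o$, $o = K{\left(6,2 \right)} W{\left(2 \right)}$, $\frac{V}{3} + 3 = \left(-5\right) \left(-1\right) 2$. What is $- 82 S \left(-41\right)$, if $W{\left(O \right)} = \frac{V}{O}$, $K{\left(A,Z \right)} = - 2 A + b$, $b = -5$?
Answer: $-600117$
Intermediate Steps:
$V = 21$ ($V = -9 + 3 \left(-5\right) \left(-1\right) 2 = -9 + 3 \cdot 5 \cdot 2 = -9 + 3 \cdot 10 = -9 + 30 = 21$)
$K{\left(A,Z \right)} = -5 - 2 A$ ($K{\left(A,Z \right)} = - 2 A - 5 = -5 - 2 A$)
$W{\left(O \right)} = \frac{21}{O}$
$o = - \frac{357}{2}$ ($o = \left(-5 - 12\right) \frac{21}{2} = \left(-5 - 12\right) 21 \cdot \frac{1}{2} = \left(-17\right) \frac{21}{2} = - \frac{357}{2} \approx -178.5$)
$S = - \frac{357}{2} \approx -178.5$
$- 82 S \left(-41\right) = \left(-82\right) \left(- \frac{357}{2}\right) \left(-41\right) = 14637 \left(-41\right) = -600117$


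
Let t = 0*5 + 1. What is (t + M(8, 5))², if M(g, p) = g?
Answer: 81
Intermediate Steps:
t = 1 (t = 0 + 1 = 1)
(t + M(8, 5))² = (1 + 8)² = 9² = 81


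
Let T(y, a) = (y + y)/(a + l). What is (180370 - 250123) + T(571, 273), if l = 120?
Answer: -27411787/393 ≈ -69750.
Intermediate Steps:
T(y, a) = 2*y/(120 + a) (T(y, a) = (y + y)/(a + 120) = (2*y)/(120 + a) = 2*y/(120 + a))
(180370 - 250123) + T(571, 273) = (180370 - 250123) + 2*571/(120 + 273) = -69753 + 2*571/393 = -69753 + 2*571*(1/393) = -69753 + 1142/393 = -27411787/393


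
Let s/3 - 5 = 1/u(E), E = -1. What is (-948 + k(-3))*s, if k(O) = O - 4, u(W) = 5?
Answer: -14898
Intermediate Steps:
k(O) = -4 + O
s = 78/5 (s = 15 + 3/5 = 78/5 ≈ 15.600)
(-948 + k(-3))*s = (-948 + (-4 - 3))*(78/5) = (-948 - 7)*(78/5) = -955*78/5 = -14898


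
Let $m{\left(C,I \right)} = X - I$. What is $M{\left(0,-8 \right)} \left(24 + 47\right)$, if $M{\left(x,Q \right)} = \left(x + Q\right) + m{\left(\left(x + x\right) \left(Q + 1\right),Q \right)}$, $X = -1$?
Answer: $-71$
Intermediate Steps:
$m{\left(C,I \right)} = -1 - I$
$M{\left(x,Q \right)} = -1 + x$ ($M{\left(x,Q \right)} = \left(x + Q\right) - \left(1 + Q\right) = \left(Q + x\right) - \left(1 + Q\right) = -1 + x$)
$M{\left(0,-8 \right)} \left(24 + 47\right) = \left(-1 + 0\right) \left(24 + 47\right) = \left(-1\right) 71 = -71$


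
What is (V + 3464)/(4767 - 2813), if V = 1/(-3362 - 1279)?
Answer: 16076423/9068514 ≈ 1.7728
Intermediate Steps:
V = -1/4641 (V = 1/(-4641) = -1/4641 ≈ -0.00021547)
(V + 3464)/(4767 - 2813) = (-1/4641 + 3464)/(4767 - 2813) = (16076423/4641)/1954 = (16076423/4641)*(1/1954) = 16076423/9068514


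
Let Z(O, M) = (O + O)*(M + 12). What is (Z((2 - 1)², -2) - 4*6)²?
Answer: 16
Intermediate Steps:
Z(O, M) = 2*O*(12 + M) (Z(O, M) = (2*O)*(12 + M) = 2*O*(12 + M))
(Z((2 - 1)², -2) - 4*6)² = (2*(2 - 1)²*(12 - 2) - 4*6)² = (2*1²*10 - 24)² = (2*1*10 - 24)² = (20 - 24)² = (-4)² = 16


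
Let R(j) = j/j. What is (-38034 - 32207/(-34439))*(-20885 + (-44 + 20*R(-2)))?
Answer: 27387041413571/34439 ≈ 7.9523e+8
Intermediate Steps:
R(j) = 1
(-38034 - 32207/(-34439))*(-20885 + (-44 + 20*R(-2))) = (-38034 - 32207/(-34439))*(-20885 + (-44 + 20*1)) = (-38034 - 32207*(-1/34439))*(-20885 + (-44 + 20)) = (-38034 + 32207/34439)*(-20885 - 24) = -1309820719/34439*(-20909) = 27387041413571/34439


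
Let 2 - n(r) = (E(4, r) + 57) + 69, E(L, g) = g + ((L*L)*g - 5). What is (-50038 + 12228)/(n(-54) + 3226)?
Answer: -7562/805 ≈ -9.3938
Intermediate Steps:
E(L, g) = -5 + g + g*L**2 (E(L, g) = g + (L**2*g - 5) = g + (g*L**2 - 5) = g + (-5 + g*L**2) = -5 + g + g*L**2)
n(r) = -119 - 17*r (n(r) = 2 - (((-5 + r + r*4**2) + 57) + 69) = 2 - (((-5 + r + r*16) + 57) + 69) = 2 - (((-5 + r + 16*r) + 57) + 69) = 2 - (((-5 + 17*r) + 57) + 69) = 2 - ((52 + 17*r) + 69) = 2 - (121 + 17*r) = 2 + (-121 - 17*r) = -119 - 17*r)
(-50038 + 12228)/(n(-54) + 3226) = (-50038 + 12228)/((-119 - 17*(-54)) + 3226) = -37810/((-119 + 918) + 3226) = -37810/(799 + 3226) = -37810/4025 = -37810*1/4025 = -7562/805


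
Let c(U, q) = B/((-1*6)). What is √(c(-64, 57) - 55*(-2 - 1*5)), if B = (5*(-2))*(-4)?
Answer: √3405/3 ≈ 19.451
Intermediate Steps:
B = 40 (B = -10*(-4) = 40)
c(U, q) = -20/3 (c(U, q) = 40/((-1*6)) = 40/(-6) = 40*(-⅙) = -20/3)
√(c(-64, 57) - 55*(-2 - 1*5)) = √(-20/3 - 55*(-2 - 1*5)) = √(-20/3 - 55*(-2 - 5)) = √(-20/3 - 55*(-7)) = √(-20/3 + 385) = √(1135/3) = √3405/3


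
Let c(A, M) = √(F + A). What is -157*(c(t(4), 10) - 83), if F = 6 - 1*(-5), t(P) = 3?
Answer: 13031 - 157*√14 ≈ 12444.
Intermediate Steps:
F = 11 (F = 6 + 5 = 11)
c(A, M) = √(11 + A)
-157*(c(t(4), 10) - 83) = -157*(√(11 + 3) - 83) = -157*(√14 - 83) = -157*(-83 + √14) = 13031 - 157*√14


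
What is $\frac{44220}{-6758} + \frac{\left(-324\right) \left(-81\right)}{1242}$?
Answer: $\frac{1133664}{77717} \approx 14.587$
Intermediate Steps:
$\frac{44220}{-6758} + \frac{\left(-324\right) \left(-81\right)}{1242} = 44220 \left(- \frac{1}{6758}\right) + 26244 \cdot \frac{1}{1242} = - \frac{22110}{3379} + \frac{486}{23} = \frac{1133664}{77717}$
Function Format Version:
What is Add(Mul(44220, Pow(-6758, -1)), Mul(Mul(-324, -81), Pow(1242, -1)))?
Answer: Rational(1133664, 77717) ≈ 14.587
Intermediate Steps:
Add(Mul(44220, Pow(-6758, -1)), Mul(Mul(-324, -81), Pow(1242, -1))) = Add(Mul(44220, Rational(-1, 6758)), Mul(26244, Rational(1, 1242))) = Add(Rational(-22110, 3379), Rational(486, 23)) = Rational(1133664, 77717)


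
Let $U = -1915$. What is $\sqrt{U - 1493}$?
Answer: $4 i \sqrt{213} \approx 58.378 i$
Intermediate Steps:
$\sqrt{U - 1493} = \sqrt{-1915 - 1493} = \sqrt{-3408} = 4 i \sqrt{213}$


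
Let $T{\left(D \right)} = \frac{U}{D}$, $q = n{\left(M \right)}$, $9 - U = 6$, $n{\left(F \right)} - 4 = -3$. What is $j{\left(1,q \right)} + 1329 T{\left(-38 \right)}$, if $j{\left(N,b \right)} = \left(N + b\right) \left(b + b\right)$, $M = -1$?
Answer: $- \frac{3835}{38} \approx -100.92$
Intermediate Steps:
$n{\left(F \right)} = 1$ ($n{\left(F \right)} = 4 - 3 = 1$)
$U = 3$ ($U = 9 - 6 = 3$)
$q = 1$
$j{\left(N,b \right)} = 2 b \left(N + b\right)$ ($j{\left(N,b \right)} = \left(N + b\right) 2 b = 2 b \left(N + b\right)$)
$T{\left(D \right)} = \frac{3}{D}$
$j{\left(1,q \right)} + 1329 T{\left(-38 \right)} = 2 \cdot 1 \left(1 + 1\right) + 1329 \frac{3}{-38} = 2 \cdot 1 \cdot 2 + 1329 \cdot 3 \left(- \frac{1}{38}\right) = 4 + 1329 \left(- \frac{3}{38}\right) = 4 - \frac{3987}{38} = - \frac{3835}{38}$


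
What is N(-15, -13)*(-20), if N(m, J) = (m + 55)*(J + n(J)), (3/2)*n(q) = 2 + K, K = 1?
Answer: 8800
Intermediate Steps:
n(q) = 2 (n(q) = 2*(2 + 1)/3 = (⅔)*3 = 2)
N(m, J) = (2 + J)*(55 + m) (N(m, J) = (m + 55)*(J + 2) = (55 + m)*(2 + J) = (2 + J)*(55 + m))
N(-15, -13)*(-20) = (110 + 2*(-15) + 55*(-13) - 13*(-15))*(-20) = (110 - 30 - 715 + 195)*(-20) = -440*(-20) = 8800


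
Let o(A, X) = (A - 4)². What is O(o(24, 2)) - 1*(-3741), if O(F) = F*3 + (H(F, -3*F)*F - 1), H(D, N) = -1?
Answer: 4540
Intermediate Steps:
o(A, X) = (-4 + A)²
O(F) = -1 + 2*F (O(F) = F*3 + (-F - 1) = 3*F + (-1 - F) = -1 + 2*F)
O(o(24, 2)) - 1*(-3741) = (-1 + 2*(-4 + 24)²) - 1*(-3741) = (-1 + 2*20²) + 3741 = (-1 + 2*400) + 3741 = (-1 + 800) + 3741 = 799 + 3741 = 4540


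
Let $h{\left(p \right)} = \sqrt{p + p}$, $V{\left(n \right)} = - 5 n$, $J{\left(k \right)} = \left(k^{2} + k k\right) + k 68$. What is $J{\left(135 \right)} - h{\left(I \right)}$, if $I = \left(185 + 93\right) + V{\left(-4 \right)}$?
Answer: $45630 - 2 \sqrt{149} \approx 45606.0$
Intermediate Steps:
$J{\left(k \right)} = 2 k^{2} + 68 k$ ($J{\left(k \right)} = \left(k^{2} + k^{2}\right) + 68 k = 2 k^{2} + 68 k$)
$I = 298$ ($I = \left(185 + 93\right) - -20 = 278 + 20 = 298$)
$h{\left(p \right)} = \sqrt{2} \sqrt{p}$ ($h{\left(p \right)} = \sqrt{2 p} = \sqrt{2} \sqrt{p}$)
$J{\left(135 \right)} - h{\left(I \right)} = 2 \cdot 135 \left(34 + 135\right) - \sqrt{2} \sqrt{298} = 2 \cdot 135 \cdot 169 - 2 \sqrt{149} = 45630 - 2 \sqrt{149}$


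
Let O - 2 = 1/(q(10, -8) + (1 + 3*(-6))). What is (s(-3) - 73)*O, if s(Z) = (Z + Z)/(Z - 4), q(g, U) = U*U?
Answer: -47975/329 ≈ -145.82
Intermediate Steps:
q(g, U) = U**2
s(Z) = 2*Z/(-4 + Z) (s(Z) = (2*Z)/(-4 + Z) = 2*Z/(-4 + Z))
O = 95/47 (O = 2 + 1/((-8)**2 + (1 + 3*(-6))) = 2 + 1/(64 + (1 - 18)) = 2 + 1/(64 - 17) = 2 + 1/47 = 95/47 ≈ 2.0213)
(s(-3) - 73)*O = (2*(-3)/(-4 - 3) - 73)*(95/47) = (2*(-3)/(-7) - 73)*(95/47) = (2*(-3)*(-1/7) - 73)*(95/47) = (6/7 - 73)*(95/47) = -505/7*95/47 = -47975/329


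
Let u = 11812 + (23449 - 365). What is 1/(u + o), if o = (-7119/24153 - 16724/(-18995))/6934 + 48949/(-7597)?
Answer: 8055918951754510/281067442513717207323 ≈ 2.8662e-5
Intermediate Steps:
u = 34896 (u = 11812 + 23084 = 34896)
o = -51905226708173637/8055918951754510 (o = (-7119*1/24153 - 16724*(-1/18995))*(1/6934) + 48949*(-1/7597) = (-2373/8051 + 16724/18995)*(1/6934) - 48949/7597 = (89569789/152928745)*(1/6934) - 48949/7597 = 89569789/1060407917830 - 48949/7597 = -51905226708173637/8055918951754510 ≈ -6.4431)
1/(u + o) = 1/(34896 - 51905226708173637/8055918951754510) = 1/(281067442513717207323/8055918951754510) = 8055918951754510/281067442513717207323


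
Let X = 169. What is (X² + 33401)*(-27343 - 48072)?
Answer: -4672864230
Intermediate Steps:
(X² + 33401)*(-27343 - 48072) = (169² + 33401)*(-27343 - 48072) = (28561 + 33401)*(-75415) = 61962*(-75415) = -4672864230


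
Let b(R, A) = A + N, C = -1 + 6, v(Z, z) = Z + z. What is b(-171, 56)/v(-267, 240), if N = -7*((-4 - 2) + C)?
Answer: -7/3 ≈ -2.3333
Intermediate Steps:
C = 5
N = 7 (N = -7*((-4 - 2) + 5) = -7*(-6 + 5) = -7*(-1) = 7)
b(R, A) = 7 + A (b(R, A) = A + 7 = 7 + A)
b(-171, 56)/v(-267, 240) = (7 + 56)/(-267 + 240) = 63/(-27) = 63*(-1/27) = -7/3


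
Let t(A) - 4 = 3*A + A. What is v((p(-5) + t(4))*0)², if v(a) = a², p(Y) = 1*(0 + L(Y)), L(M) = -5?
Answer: 0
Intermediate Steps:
t(A) = 4 + 4*A (t(A) = 4 + (3*A + A) = 4 + 4*A)
p(Y) = -5 (p(Y) = 1*(0 - 5) = 1*(-5) = -5)
v((p(-5) + t(4))*0)² = (((-5 + (4 + 4*4))*0)²)² = (((-5 + (4 + 16))*0)²)² = (((-5 + 20)*0)²)² = ((15*0)²)² = (0²)² = 0² = 0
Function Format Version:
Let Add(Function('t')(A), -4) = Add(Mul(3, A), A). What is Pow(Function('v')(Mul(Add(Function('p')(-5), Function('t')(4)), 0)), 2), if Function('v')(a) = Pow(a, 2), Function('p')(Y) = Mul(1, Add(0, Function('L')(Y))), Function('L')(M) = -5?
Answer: 0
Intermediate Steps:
Function('t')(A) = Add(4, Mul(4, A)) (Function('t')(A) = Add(4, Add(Mul(3, A), A)) = Add(4, Mul(4, A)))
Function('p')(Y) = -5 (Function('p')(Y) = Mul(1, Add(0, -5)) = Mul(1, -5) = -5)
Pow(Function('v')(Mul(Add(Function('p')(-5), Function('t')(4)), 0)), 2) = Pow(Pow(Mul(Add(-5, Add(4, Mul(4, 4))), 0), 2), 2) = Pow(Pow(Mul(Add(-5, Add(4, 16)), 0), 2), 2) = Pow(Pow(Mul(Add(-5, 20), 0), 2), 2) = Pow(Pow(Mul(15, 0), 2), 2) = Pow(Pow(0, 2), 2) = Pow(0, 2) = 0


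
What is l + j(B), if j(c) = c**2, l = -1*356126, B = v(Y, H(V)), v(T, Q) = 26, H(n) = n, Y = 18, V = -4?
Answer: -355450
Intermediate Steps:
B = 26
l = -356126
l + j(B) = -356126 + 26**2 = -356126 + 676 = -355450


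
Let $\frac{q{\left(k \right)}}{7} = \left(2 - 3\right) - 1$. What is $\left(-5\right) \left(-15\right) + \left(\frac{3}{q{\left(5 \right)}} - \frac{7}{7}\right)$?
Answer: $\frac{1033}{14} \approx 73.786$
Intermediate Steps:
$q{\left(k \right)} = -14$ ($q{\left(k \right)} = 7 \left(\left(2 - 3\right) - 1\right) = 7 \left(-1 - 1\right) = 7 \left(-2\right) = -14$)
$\left(-5\right) \left(-15\right) + \left(\frac{3}{q{\left(5 \right)}} - \frac{7}{7}\right) = \left(-5\right) \left(-15\right) + \left(\frac{3}{-14} - \frac{7}{7}\right) = 75 + \left(3 \left(- \frac{1}{14}\right) - 1\right) = 75 - \frac{17}{14} = \frac{1033}{14}$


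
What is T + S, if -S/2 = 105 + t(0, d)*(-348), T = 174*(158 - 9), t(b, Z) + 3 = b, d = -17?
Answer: 23628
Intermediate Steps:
t(b, Z) = -3 + b
T = 25926 (T = 174*149 = 25926)
S = -2298 (S = -2*(105 + (-3 + 0)*(-348)) = -2*(105 - 3*(-348)) = -2*(105 + 1044) = -2*1149 = -2298)
T + S = 25926 - 2298 = 23628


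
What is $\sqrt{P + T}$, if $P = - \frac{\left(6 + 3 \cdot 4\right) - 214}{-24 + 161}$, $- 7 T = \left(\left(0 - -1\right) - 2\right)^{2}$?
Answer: $\frac{\sqrt{1184365}}{959} \approx 1.1348$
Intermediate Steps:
$T = - \frac{1}{7}$ ($T = - \frac{\left(\left(0 - -1\right) - 2\right)^{2}}{7} = - \frac{\left(\left(0 + 1\right) - 2\right)^{2}}{7} = - \frac{\left(1 - 2\right)^{2}}{7} = - \frac{\left(-1\right)^{2}}{7} = \left(- \frac{1}{7}\right) 1 = - \frac{1}{7} \approx -0.14286$)
$P = \frac{196}{137}$ ($P = - \frac{\left(6 + 12\right) - 214}{137} = - \frac{18 - 214}{137} = - \frac{-196}{137} = \left(-1\right) \left(- \frac{196}{137}\right) = \frac{196}{137} \approx 1.4307$)
$\sqrt{P + T} = \sqrt{\frac{196}{137} - \frac{1}{7}} = \sqrt{\frac{1235}{959}} = \frac{\sqrt{1184365}}{959}$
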